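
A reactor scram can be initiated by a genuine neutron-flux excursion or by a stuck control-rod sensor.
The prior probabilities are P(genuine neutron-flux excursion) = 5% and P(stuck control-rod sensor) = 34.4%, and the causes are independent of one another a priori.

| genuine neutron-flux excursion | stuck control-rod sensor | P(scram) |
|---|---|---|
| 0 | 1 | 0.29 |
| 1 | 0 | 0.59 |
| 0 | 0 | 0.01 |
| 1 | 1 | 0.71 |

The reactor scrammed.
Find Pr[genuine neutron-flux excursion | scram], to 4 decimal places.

Pr[genuine neutron-flux excursion | scram] ≈ 0.2381

P(scram) = 0.01·0.95·0.656 + 0.29·0.95·0.344 + 0.59·0.05·0.656 + 0.71·0.05·0.344 = 0.006232 + 0.094772 + 0.019352 + 0.012212 = 0.132568
Restricting to configurations with genuine neutron-flux excursion present: 0.019352 + 0.012212 = 0.031564.
Hence the posterior is 0.031564/0.132568 ≈ 0.2381.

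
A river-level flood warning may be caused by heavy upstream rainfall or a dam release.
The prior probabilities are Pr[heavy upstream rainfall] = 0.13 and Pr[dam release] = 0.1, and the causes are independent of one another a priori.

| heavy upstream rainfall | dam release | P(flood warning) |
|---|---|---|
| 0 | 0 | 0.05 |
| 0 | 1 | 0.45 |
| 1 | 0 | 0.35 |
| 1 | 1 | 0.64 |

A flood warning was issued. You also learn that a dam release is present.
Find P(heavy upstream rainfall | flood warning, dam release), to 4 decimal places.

P(heavy upstream rainfall | flood warning, dam release) ≈ 0.1753

P(flood warning | dam release) = 0.45*0.87 + 0.64*0.13 = 0.391500 + 0.083200 = 0.474700
Of this, 0.083200 comes from 0.64*0.13 (the heavy upstream rainfall=true cases).
So P(heavy upstream rainfall | flood warning, dam release) = 0.083200/0.474700 ≈ 0.1753.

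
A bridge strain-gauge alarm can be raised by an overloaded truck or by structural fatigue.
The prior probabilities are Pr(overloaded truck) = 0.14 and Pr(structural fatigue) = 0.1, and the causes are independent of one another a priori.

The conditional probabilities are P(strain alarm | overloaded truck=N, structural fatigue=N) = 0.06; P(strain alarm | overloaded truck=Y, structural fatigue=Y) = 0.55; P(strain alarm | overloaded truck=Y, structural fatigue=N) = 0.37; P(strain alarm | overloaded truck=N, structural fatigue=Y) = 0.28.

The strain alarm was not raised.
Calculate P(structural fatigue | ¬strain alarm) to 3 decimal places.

P(¬strain alarm) = 0.94·0.86·0.9 + 0.72·0.86·0.1 + 0.63·0.14·0.9 + 0.45·0.14·0.1 = 0.727560 + 0.061920 + 0.079380 + 0.006300 = 0.875160
Restricting to configurations with structural fatigue present: 0.061920 + 0.006300 = 0.068220.
Hence the posterior is 0.068220/0.875160 ≈ 0.078.

P(structural fatigue | ¬strain alarm) ≈ 0.078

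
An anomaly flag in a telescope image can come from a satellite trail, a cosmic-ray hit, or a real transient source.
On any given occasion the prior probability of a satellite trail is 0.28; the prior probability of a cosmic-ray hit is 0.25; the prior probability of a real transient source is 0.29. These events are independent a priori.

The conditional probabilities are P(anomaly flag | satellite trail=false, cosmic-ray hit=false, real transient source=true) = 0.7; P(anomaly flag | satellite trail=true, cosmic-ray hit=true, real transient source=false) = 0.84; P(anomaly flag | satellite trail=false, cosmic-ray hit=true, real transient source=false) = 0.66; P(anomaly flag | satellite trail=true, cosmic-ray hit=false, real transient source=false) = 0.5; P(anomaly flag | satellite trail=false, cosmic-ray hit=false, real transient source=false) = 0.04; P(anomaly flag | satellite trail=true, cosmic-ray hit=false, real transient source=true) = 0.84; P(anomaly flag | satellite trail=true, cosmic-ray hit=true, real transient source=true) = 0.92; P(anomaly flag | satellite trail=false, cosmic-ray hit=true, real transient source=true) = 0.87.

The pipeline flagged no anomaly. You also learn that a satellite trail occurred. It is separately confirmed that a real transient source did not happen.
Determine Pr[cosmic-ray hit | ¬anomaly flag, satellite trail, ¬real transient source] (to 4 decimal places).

Pr[cosmic-ray hit | ¬anomaly flag, satellite trail, ¬real transient source] ≈ 0.0964

Sum P(¬anomaly flag|·) weighted by the priors over both values of cosmic-ray hit:
  P(¬anomaly flag | satellite trail, ¬real transient source) = 0.5*0.75 + 0.16*0.25
        = 0.375000 + 0.040000 = 0.415000
Configurations with cosmic-ray hit contribute 0.040000, so
  P(cosmic-ray hit | ¬anomaly flag, satellite trail, ¬real transient source) = 0.040000 / 0.415000 ≈ 0.0964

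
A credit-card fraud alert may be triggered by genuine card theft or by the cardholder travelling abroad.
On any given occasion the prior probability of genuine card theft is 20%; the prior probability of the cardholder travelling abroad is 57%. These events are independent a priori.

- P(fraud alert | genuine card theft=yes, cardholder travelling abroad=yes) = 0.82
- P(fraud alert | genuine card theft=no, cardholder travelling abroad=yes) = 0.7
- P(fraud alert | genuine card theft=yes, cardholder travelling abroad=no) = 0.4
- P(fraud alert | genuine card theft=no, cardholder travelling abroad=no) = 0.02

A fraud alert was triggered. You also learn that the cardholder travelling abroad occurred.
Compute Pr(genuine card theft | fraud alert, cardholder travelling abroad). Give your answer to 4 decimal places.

Pr(genuine card theft | fraud alert, cardholder travelling abroad) ≈ 0.2265

Sum P(fraud alert|·) weighted by the priors over both values of genuine card theft:
  P(fraud alert | cardholder travelling abroad) = 0.7×0.8 + 0.82×0.2
        = 0.560000 + 0.164000 = 0.724000
Configurations with genuine card theft contribute 0.164000, so
  P(genuine card theft | fraud alert, cardholder travelling abroad) = 0.164000 / 0.724000 ≈ 0.2265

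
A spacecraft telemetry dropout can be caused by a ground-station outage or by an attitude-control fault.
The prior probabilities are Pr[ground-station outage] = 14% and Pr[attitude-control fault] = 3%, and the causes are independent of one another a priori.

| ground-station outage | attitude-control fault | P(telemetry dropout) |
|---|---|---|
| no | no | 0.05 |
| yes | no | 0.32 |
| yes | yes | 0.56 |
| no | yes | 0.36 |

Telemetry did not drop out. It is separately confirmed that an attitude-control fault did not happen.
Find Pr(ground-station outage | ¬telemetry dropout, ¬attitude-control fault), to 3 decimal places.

P(¬telemetry dropout | ¬attitude-control fault) = 0.95×0.86 + 0.68×0.14 = 0.817000 + 0.095200 = 0.912200
Of this, 0.095200 comes from 0.68×0.14 (the ground-station outage=true cases).
Hence the posterior is 0.095200/0.912200 ≈ 0.104.

Pr(ground-station outage | ¬telemetry dropout, ¬attitude-control fault) ≈ 0.104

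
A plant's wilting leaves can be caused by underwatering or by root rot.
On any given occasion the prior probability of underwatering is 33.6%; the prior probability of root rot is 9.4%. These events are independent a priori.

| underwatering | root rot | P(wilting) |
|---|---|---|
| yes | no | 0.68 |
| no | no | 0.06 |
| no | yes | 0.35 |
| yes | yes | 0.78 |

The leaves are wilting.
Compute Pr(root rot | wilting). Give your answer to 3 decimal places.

Pr(root rot | wilting) ≈ 0.161

Weight on root rot=true, given the evidence: 0.021846 + 0.024636 = 0.046482
Normalizer over all consistent configurations: 0.06×0.664×0.906 + 0.35×0.664×0.094 + 0.68×0.336×0.906 + 0.78×0.336×0.094 = 0.289580
P(root rot | wilting) = 0.046482/0.289580 ≈ 0.161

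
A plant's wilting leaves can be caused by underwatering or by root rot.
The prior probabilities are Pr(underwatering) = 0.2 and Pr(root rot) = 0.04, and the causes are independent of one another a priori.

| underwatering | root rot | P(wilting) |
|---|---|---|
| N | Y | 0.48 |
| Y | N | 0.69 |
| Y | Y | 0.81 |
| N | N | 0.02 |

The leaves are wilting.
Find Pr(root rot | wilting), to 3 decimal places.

Pr(root rot | wilting) ≈ 0.129

P(wilting) = 0.02*0.8*0.96 + 0.48*0.8*0.04 + 0.69*0.2*0.96 + 0.81*0.2*0.04 = 0.015360 + 0.015360 + 0.132480 + 0.006480 = 0.169680
Restricting to configurations with root rot present: 0.015360 + 0.006480 = 0.021840.
Hence the posterior is 0.021840/0.169680 ≈ 0.129.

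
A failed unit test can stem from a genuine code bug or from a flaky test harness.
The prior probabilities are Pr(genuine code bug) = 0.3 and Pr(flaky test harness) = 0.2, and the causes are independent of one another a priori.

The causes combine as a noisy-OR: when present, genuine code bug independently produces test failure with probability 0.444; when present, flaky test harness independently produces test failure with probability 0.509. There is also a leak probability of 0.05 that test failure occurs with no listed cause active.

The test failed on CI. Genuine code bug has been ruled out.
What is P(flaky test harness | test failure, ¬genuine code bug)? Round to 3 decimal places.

P(flaky test harness | test failure, ¬genuine code bug) ≈ 0.727

Under noisy-OR, P(test failure | causes) = 1 − (1−0.05)·∏(1−qᵢ) over the active causes.
For the numerator, keep only flaky test harness=true terms: 0.53355·0.2 = 0.106710
Normalizer over all consistent configurations: 0.05·0.8 + 0.53355·0.2 = 0.146710
Posterior = 0.106710 / 0.146710 ≈ 0.727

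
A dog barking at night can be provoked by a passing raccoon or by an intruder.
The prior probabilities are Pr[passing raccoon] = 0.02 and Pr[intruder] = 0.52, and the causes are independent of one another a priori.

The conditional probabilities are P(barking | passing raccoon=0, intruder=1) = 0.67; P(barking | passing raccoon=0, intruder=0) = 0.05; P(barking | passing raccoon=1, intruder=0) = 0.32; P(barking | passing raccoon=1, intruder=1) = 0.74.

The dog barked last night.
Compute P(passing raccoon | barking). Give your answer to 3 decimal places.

P(passing raccoon | barking) ≈ 0.029

Weight on passing raccoon=true, given the evidence: 0.003072 + 0.007696 = 0.010768
The normalizing constant is 0.05·0.98·0.48 + 0.67·0.98·0.52 + 0.32·0.02·0.48 + 0.74·0.02·0.52 = 0.375720
Posterior = 0.010768 / 0.375720 ≈ 0.029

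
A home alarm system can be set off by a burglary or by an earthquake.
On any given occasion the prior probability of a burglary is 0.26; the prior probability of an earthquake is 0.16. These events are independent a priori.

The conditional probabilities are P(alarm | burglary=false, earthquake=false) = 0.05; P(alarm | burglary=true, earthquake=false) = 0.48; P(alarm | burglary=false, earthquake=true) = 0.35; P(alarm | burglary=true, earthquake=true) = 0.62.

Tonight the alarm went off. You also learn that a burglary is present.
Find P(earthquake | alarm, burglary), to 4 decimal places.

P(earthquake | alarm, burglary) ≈ 0.1975

Numerator (weight on configurations with earthquake): 0.62·0.16 = 0.099200
The normalizing constant is 0.48·0.84 + 0.62·0.16 = 0.502400
Posterior = 0.099200 / 0.502400 ≈ 0.1975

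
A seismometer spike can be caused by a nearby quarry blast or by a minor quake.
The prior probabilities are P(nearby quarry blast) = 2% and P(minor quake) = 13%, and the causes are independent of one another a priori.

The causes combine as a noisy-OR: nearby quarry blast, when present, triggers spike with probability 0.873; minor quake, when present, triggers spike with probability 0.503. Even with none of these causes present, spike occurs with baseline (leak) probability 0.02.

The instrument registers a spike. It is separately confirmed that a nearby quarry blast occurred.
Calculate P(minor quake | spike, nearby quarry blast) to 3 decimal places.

Under noisy-OR, P(spike | causes) = 1 − (1−0.02)·∏(1−qᵢ) over the active causes.
Enumerate both values of minor quake and weight by the priors:
  P(spike | nearby quarry blast) = 0.87554·0.87 + 0.938143·0.13
        = 0.761720 + 0.121959 = 0.883679
Keeping only the minor quake-present terms gives 0.121959, so
  P(minor quake | spike, nearby quarry blast) = 0.121959 / 0.883679 ≈ 0.138

P(minor quake | spike, nearby quarry blast) ≈ 0.138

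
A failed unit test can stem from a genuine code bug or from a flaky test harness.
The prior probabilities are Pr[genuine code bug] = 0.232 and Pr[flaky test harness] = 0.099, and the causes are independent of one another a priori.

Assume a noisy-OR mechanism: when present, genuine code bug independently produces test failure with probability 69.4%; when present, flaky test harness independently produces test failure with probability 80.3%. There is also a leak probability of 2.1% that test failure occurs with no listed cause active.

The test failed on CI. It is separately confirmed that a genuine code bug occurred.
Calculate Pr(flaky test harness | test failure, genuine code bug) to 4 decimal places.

Under noisy-OR, P(test failure | causes) = 1 − (1−0.021)·∏(1−qᵢ) over the active causes.
Sum P(test failure|·) weighted by the priors over both values of flaky test harness:
  P(test failure | genuine code bug) = 0.700426*0.901 + 0.940984*0.099
        = 0.631084 + 0.093157 = 0.724241
Keeping only the flaky test harness-present terms gives 0.093157, so
  P(flaky test harness | test failure, genuine code bug) = 0.093157 / 0.724241 ≈ 0.1286

Pr(flaky test harness | test failure, genuine code bug) ≈ 0.1286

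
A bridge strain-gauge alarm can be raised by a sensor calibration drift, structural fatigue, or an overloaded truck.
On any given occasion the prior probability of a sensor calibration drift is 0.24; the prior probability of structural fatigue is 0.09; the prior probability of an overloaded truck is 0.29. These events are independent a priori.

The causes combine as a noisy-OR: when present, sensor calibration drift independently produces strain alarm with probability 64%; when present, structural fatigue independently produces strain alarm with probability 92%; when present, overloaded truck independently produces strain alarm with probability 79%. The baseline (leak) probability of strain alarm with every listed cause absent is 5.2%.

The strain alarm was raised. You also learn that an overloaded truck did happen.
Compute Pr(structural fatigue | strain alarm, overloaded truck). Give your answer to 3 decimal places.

Pr(structural fatigue | strain alarm, overloaded truck) ≈ 0.105

Under noisy-OR, P(strain alarm | causes) = 1 − (1−0.052)·∏(1−qᵢ) over the active causes.
Numerator (weight on configurations with structural fatigue): 0.067311 + 0.021476 = 0.088787
Denominator P(strain alarm | overloaded truck): 0.80092·0.76·0.91 + 0.984074·0.76·0.09 + 0.928331·0.24·0.91 + 0.994266·0.24·0.09 = 0.845450
Posterior = 0.088787 / 0.845450 ≈ 0.105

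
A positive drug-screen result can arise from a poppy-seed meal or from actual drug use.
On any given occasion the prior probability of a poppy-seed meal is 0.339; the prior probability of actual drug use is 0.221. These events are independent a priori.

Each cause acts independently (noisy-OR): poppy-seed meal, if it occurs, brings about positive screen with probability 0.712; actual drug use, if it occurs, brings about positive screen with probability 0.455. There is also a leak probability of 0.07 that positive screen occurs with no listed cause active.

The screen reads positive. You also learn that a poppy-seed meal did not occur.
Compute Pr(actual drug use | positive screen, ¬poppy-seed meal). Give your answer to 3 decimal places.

Under noisy-OR, P(positive screen | causes) = 1 − (1−0.07)·∏(1−qᵢ) over the active causes.
Weight on actual drug use=true, given the evidence: 0.49315·0.221 = 0.108986
Normalizer over all consistent configurations: 0.07·0.779 + 0.49315·0.221 = 0.163516
P(actual drug use | positive screen, ¬poppy-seed meal) = 0.108986/0.163516 ≈ 0.667

Pr(actual drug use | positive screen, ¬poppy-seed meal) ≈ 0.667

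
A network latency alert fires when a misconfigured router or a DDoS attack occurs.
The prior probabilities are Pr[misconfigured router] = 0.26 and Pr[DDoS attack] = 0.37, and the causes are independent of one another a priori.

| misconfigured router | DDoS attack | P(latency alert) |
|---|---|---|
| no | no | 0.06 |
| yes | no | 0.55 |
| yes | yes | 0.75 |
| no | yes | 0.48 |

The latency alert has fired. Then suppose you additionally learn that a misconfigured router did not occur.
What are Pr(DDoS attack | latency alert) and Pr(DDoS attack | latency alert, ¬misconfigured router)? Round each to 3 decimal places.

Pr(DDoS attack | latency alert) ≈ 0.633; Pr(DDoS attack | latency alert, ¬misconfigured router) ≈ 0.825

P(latency alert) = 0.06·0.74·0.63 + 0.48·0.74·0.37 + 0.55·0.26·0.63 + 0.75·0.26·0.37 = 0.027972 + 0.131424 + 0.090090 + 0.072150 = 0.321636
Of this, 0.203574 comes from 0.131424 + 0.072150 (the DDoS attack=true cases).
Hence the posterior is 0.203574/0.321636 ≈ 0.633.

Now also conditioning on misconfigured router≠true:
Sum P(latency alert|·) weighted by the priors over both values of DDoS attack:
  P(latency alert | ¬misconfigured router) = 0.06×0.63 + 0.48×0.37
        = 0.037800 + 0.177600 = 0.215400
The terms with DDoS attack present sum to 0.177600, so
  P(DDoS attack | latency alert, ¬misconfigured router) = 0.177600 / 0.215400 ≈ 0.825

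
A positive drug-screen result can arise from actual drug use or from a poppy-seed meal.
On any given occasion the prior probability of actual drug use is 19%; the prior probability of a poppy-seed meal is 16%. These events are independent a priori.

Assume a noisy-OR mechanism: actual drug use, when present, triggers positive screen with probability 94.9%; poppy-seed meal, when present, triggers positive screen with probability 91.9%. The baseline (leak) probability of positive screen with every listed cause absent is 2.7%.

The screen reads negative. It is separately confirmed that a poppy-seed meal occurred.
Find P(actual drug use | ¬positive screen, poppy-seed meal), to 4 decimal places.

Under noisy-OR, P(positive screen | causes) = 1 − (1−0.027)·∏(1−qᵢ) over the active causes.
P(¬positive screen | poppy-seed meal) = 0.078813·0.81 + 0.004019·0.19 = 0.063839 + 0.000764 = 0.064603
Restricting to configurations with actual drug use present: 0.004019·0.19 = 0.000764.
So P(actual drug use | ¬positive screen, poppy-seed meal) = 0.000764/0.064603 ≈ 0.0118.

P(actual drug use | ¬positive screen, poppy-seed meal) ≈ 0.0118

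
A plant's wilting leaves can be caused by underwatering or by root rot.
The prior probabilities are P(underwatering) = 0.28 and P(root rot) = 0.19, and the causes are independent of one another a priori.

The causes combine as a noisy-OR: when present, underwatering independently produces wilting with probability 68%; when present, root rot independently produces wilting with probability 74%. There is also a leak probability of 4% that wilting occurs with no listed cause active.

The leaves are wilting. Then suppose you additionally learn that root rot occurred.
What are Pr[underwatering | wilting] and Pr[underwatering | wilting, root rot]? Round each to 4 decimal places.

Pr[underwatering | wilting] ≈ 0.6206; Pr[underwatering | wilting, root rot] ≈ 0.3229

Under noisy-OR, P(wilting | causes) = 1 − (1−0.04)·∏(1−qᵢ) over the active causes.
Enumerate the 4 (underwatering, root rot) configurations and weight by the priors:
  P(wilting) = 0.04*0.72*0.81 + 0.7504*0.72*0.19 + 0.6928*0.28*0.81 + 0.920128*0.28*0.19
        = 0.023328 + 0.102655 + 0.157127 + 0.048951 = 0.332061
Keeping only the underwatering-present terms gives 0.206078, so
  P(underwatering | wilting) = 0.206078 / 0.332061 ≈ 0.6206

Now also conditioning on root rot=true:
P(wilting | root rot) = 0.7504*0.72 + 0.920128*0.28 = 0.540288 + 0.257636 = 0.797924
Of this, 0.257636 comes from 0.920128*0.28 (the underwatering=true cases).
So P(underwatering | wilting, root rot) = 0.257636/0.797924 ≈ 0.3229.
The drop from 0.6206 to 0.3229 is the explaining-away (discounting) effect.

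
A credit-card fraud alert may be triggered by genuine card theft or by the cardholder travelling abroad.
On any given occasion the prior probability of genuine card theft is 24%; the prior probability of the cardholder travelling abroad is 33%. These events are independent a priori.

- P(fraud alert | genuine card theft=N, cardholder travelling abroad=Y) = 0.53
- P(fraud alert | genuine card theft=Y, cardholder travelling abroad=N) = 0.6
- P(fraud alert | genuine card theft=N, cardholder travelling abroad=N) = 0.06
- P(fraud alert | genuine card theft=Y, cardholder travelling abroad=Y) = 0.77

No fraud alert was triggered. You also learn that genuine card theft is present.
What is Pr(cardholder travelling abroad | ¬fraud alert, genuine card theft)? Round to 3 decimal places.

Enumerate both values of cardholder travelling abroad and weight by the priors:
  P(¬fraud alert | genuine card theft) = 0.4*0.67 + 0.23*0.33
        = 0.268000 + 0.075900 = 0.343900
Configurations with cardholder travelling abroad contribute 0.075900, so
  P(cardholder travelling abroad | ¬fraud alert, genuine card theft) = 0.075900 / 0.343900 ≈ 0.221

Pr(cardholder travelling abroad | ¬fraud alert, genuine card theft) ≈ 0.221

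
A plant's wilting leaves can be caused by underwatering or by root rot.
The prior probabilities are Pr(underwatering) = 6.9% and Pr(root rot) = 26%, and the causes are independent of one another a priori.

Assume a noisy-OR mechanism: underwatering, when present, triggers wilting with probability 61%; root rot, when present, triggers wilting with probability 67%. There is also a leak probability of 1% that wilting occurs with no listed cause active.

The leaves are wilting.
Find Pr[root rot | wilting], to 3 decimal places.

Under noisy-OR, P(wilting | causes) = 1 − (1−0.01)·∏(1−qᵢ) over the active causes.
Weight on root rot=true, given the evidence: 0.162979 + 0.015654 = 0.178633
The normalizing constant is 0.01×0.931×0.74 + 0.6733×0.931×0.26 + 0.6139×0.069×0.74 + 0.872587×0.069×0.26 = 0.216868
P(root rot | wilting) = 0.178633/0.216868 ≈ 0.824

Pr[root rot | wilting] ≈ 0.824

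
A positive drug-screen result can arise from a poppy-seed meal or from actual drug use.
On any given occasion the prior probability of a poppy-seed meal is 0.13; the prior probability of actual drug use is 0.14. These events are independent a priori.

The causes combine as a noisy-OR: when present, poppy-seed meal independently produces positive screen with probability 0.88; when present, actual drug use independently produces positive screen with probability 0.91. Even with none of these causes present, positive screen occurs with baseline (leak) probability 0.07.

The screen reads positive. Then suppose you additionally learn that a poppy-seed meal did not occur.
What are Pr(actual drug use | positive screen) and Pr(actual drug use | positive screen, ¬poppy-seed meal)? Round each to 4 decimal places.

Pr(actual drug use | positive screen) ≈ 0.4608; Pr(actual drug use | positive screen, ¬poppy-seed meal) ≈ 0.6806

Under noisy-OR, P(positive screen | causes) = 1 − (1−0.07)·∏(1−qᵢ) over the active causes.
P(positive screen) = 0.07×0.87×0.86 + 0.9163×0.87×0.14 + 0.8884×0.13×0.86 + 0.989956×0.13×0.14 = 0.052374 + 0.111605 + 0.099323 + 0.018017 = 0.281319
Of this, 0.129622 comes from 0.111605 + 0.018017 (the actual drug use=true cases).
So P(actual drug use | positive screen) = 0.129622/0.281319 ≈ 0.4608.

Now also conditioning on poppy-seed meal≠true:
Enumerate both values of actual drug use and weight by the priors:
  P(positive screen | ¬poppy-seed meal) = 0.07×0.86 + 0.9163×0.14
        = 0.060200 + 0.128282 = 0.188482
Keeping only the actual drug use-present terms gives 0.128282, so
  P(actual drug use | positive screen, ¬poppy-seed meal) = 0.128282 / 0.188482 ≈ 0.6806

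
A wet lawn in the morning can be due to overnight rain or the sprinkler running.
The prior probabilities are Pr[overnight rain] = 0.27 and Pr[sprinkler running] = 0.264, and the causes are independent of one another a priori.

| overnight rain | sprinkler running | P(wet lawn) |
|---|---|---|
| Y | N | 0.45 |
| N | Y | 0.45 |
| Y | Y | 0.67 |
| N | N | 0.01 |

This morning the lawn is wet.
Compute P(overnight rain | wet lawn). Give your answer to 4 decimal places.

P(wet lawn) = 0.01*0.73*0.736 + 0.45*0.73*0.264 + 0.45*0.27*0.736 + 0.67*0.27*0.264 = 0.005373 + 0.086724 + 0.089424 + 0.047758 = 0.229279
The overnight rain-present share is 0.089424 + 0.047758 = 0.137182.
P(overnight rain | wet lawn) = 0.137182 / 0.229279 ≈ 0.5983

P(overnight rain | wet lawn) ≈ 0.5983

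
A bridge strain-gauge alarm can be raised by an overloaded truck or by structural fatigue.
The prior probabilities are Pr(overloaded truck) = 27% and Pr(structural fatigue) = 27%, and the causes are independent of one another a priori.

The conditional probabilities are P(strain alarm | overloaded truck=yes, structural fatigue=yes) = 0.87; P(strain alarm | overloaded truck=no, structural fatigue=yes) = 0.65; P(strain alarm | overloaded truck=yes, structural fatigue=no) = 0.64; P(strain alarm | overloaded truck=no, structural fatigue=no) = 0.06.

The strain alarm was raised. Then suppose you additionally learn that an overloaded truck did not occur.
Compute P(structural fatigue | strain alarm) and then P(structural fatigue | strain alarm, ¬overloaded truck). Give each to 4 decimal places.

Numerator (weight on configurations with structural fatigue): 0.128115 + 0.063423 = 0.191538
Normalizer over all consistent configurations: 0.06×0.73×0.73 + 0.65×0.73×0.27 + 0.64×0.27×0.73 + 0.87×0.27×0.27 = 0.349656
Posterior = 0.191538 / 0.349656 ≈ 0.5478

With the extra evidence:
Sum P(strain alarm|·) weighted by the priors over both values of structural fatigue:
  P(strain alarm | ¬overloaded truck) = 0.06·0.73 + 0.65·0.27
        = 0.043800 + 0.175500 = 0.219300
Configurations with structural fatigue contribute 0.175500, so
  P(structural fatigue | strain alarm, ¬overloaded truck) = 0.175500 / 0.219300 ≈ 0.8003

P(structural fatigue | strain alarm) ≈ 0.5478; P(structural fatigue | strain alarm, ¬overloaded truck) ≈ 0.8003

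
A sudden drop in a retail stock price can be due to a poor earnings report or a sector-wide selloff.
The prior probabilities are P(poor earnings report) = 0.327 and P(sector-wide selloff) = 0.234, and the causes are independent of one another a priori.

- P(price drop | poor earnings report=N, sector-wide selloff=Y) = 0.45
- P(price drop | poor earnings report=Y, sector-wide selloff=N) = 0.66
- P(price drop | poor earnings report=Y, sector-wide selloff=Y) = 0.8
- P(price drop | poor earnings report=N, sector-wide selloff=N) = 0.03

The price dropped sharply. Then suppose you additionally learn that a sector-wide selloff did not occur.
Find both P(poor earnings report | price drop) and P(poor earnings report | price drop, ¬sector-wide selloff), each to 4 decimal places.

P(poor earnings report | price drop) ≈ 0.7241; P(poor earnings report | price drop, ¬sector-wide selloff) ≈ 0.9145

P(price drop) = 0.03·0.673·0.766 + 0.45·0.673·0.234 + 0.66·0.327·0.766 + 0.8·0.327·0.234 = 0.015466 + 0.070867 + 0.165318 + 0.061214 = 0.312865
Restricting to configurations with poor earnings report present: 0.165318 + 0.061214 = 0.226532.
P(poor earnings report | price drop) = 0.226532 / 0.312865 ≈ 0.7241

Now condition on the additional information:
P(price drop | ¬sector-wide selloff) = 0.03·0.673 + 0.66·0.327 = 0.020190 + 0.215820 = 0.236010
Restricting to configurations with poor earnings report present: 0.66·0.327 = 0.215820.
So P(poor earnings report | price drop, ¬sector-wide selloff) = 0.215820/0.236010 ≈ 0.9145.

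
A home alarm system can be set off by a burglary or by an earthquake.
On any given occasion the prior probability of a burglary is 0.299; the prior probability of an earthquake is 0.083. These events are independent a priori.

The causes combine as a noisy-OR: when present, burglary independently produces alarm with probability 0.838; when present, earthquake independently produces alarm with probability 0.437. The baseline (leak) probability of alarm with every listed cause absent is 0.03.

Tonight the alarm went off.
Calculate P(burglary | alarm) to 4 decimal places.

Under noisy-OR, P(alarm | causes) = 1 − (1−0.03)·∏(1−qᵢ) over the active causes.
Numerator (weight on configurations with burglary): 0.231098 + 0.022621 = 0.253719
Denominator P(alarm): 0.03×0.701×0.917 + 0.45389×0.701×0.083 + 0.84286×0.299×0.917 + 0.91153×0.299×0.083 = 0.299413
Posterior = 0.253719 / 0.299413 ≈ 0.8474

P(burglary | alarm) ≈ 0.8474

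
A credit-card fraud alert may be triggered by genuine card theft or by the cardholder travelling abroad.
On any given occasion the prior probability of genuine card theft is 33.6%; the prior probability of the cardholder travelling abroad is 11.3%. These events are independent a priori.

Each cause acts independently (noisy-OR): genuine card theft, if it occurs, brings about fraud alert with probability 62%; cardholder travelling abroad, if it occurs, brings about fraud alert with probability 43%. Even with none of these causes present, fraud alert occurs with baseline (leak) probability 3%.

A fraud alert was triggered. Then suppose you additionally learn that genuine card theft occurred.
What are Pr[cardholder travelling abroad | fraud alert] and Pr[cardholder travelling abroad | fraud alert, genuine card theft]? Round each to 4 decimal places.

Pr[cardholder travelling abroad | fraud alert] ≈ 0.2359; Pr[cardholder travelling abroad | fraud alert, genuine card theft] ≈ 0.1375

Under noisy-OR, P(fraud alert | causes) = 1 − (1−0.03)·∏(1−qᵢ) over the active causes.
P(fraud alert) = 0.03*0.664*0.887 + 0.4471*0.664*0.113 + 0.6314*0.336*0.887 + 0.789898*0.336*0.113 = 0.017669 + 0.033547 + 0.188177 + 0.029991 = 0.269384
The cardholder travelling abroad-present share is 0.033547 + 0.029991 = 0.063538.
Hence the posterior is 0.063538/0.269384 ≈ 0.2359.

With the extra evidence:
P(fraud alert | genuine card theft) = 0.6314*0.887 + 0.789898*0.113 = 0.560052 + 0.089258 = 0.649310
The cardholder travelling abroad-present share is 0.789898*0.113 = 0.089258.
Hence the posterior is 0.089258/0.649310 ≈ 0.1375.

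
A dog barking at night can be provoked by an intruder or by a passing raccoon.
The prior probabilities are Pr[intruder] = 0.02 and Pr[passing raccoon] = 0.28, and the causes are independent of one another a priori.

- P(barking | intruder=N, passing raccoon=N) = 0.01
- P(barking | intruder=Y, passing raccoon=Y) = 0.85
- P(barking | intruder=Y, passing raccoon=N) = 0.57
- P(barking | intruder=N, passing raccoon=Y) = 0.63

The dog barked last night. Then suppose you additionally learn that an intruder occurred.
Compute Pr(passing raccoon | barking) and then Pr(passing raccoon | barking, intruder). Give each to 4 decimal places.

By total probability over the 4 (intruder, passing raccoon) configurations:
  P(barking) = 0.01*0.98*0.72 + 0.63*0.98*0.28 + 0.57*0.02*0.72 + 0.85*0.02*0.28
        = 0.007056 + 0.172872 + 0.008208 + 0.004760 = 0.192896
The terms with passing raccoon present sum to 0.177632, so
  P(passing raccoon | barking) = 0.177632 / 0.192896 ≈ 0.9209

Now condition on the additional information:
By total probability over both values of passing raccoon:
  P(barking | intruder) = 0.57·0.72 + 0.85·0.28
        = 0.410400 + 0.238000 = 0.648400
Keeping only the passing raccoon-present terms gives 0.238000, so
  P(passing raccoon | barking, intruder) = 0.238000 / 0.648400 ≈ 0.3671
Conditioning on intruder lowers the posterior on passing raccoon: the classic explaining-away effect in a common-effect structure.

Pr(passing raccoon | barking) ≈ 0.9209; Pr(passing raccoon | barking, intruder) ≈ 0.3671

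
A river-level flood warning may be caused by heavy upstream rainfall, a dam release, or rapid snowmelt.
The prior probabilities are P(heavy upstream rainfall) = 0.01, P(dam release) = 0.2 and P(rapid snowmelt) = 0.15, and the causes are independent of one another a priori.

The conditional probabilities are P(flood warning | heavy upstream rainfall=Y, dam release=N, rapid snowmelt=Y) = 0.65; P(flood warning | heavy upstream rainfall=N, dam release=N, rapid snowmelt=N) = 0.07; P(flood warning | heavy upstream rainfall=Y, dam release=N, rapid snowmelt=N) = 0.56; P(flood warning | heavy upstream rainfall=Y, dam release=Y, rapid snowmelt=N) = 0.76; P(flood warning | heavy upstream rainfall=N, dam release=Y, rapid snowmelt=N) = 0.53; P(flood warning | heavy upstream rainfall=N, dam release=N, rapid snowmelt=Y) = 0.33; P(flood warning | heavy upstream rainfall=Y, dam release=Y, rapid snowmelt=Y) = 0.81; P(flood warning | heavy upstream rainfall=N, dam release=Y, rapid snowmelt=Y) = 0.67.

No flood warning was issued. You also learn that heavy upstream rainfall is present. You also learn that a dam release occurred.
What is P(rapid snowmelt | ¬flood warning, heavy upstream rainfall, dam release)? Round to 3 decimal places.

P(rapid snowmelt | ¬flood warning, heavy upstream rainfall, dam release) ≈ 0.123

P(¬flood warning | heavy upstream rainfall, dam release) = 0.24×0.85 + 0.19×0.15 = 0.204000 + 0.028500 = 0.232500
The rapid snowmelt-present share is 0.19×0.15 = 0.028500.
Hence the posterior is 0.028500/0.232500 ≈ 0.123.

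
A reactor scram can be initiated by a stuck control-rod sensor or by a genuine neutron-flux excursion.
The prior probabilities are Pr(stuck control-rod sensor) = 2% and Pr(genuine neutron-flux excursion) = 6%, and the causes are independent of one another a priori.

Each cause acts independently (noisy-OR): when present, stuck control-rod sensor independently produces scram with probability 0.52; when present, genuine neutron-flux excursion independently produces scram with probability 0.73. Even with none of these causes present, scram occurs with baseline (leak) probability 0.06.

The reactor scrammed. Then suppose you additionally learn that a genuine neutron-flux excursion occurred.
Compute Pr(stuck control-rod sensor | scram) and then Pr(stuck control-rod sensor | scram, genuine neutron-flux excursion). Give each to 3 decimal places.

Pr(stuck control-rod sensor | scram) ≈ 0.103; Pr(stuck control-rod sensor | scram, genuine neutron-flux excursion) ≈ 0.023

Under noisy-OR, P(scram | causes) = 1 − (1−0.06)·∏(1−qᵢ) over the active causes.
For the numerator, keep only stuck control-rod sensor=true terms: 0.010317 + 0.001054 = 0.011371
Normalizer over all consistent configurations: 0.06*0.98*0.94 + 0.7462*0.98*0.06 + 0.5488*0.02*0.94 + 0.878176*0.02*0.06 = 0.110520
P(stuck control-rod sensor | scram) = 0.011371/0.110520 ≈ 0.103

With the extra evidence:
Numerator (weight on configurations with stuck control-rod sensor): 0.878176*0.02 = 0.017564
The normalizing constant is 0.7462*0.98 + 0.878176*0.02 = 0.748840
Posterior = 0.017564 / 0.748840 ≈ 0.023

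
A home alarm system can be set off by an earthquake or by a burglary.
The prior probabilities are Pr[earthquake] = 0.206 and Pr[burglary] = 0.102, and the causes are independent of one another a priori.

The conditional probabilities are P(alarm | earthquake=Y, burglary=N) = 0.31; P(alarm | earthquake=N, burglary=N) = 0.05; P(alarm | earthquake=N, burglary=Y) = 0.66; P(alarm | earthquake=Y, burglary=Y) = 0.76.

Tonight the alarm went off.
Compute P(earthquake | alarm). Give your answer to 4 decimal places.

P(earthquake | alarm) ≈ 0.4514

Numerator (weight on configurations with earthquake): 0.057346 + 0.015969 = 0.073315
The normalizing constant is 0.05*0.794*0.898 + 0.66*0.794*0.102 + 0.31*0.206*0.898 + 0.76*0.206*0.102 = 0.162418
Posterior = 0.073315 / 0.162418 ≈ 0.4514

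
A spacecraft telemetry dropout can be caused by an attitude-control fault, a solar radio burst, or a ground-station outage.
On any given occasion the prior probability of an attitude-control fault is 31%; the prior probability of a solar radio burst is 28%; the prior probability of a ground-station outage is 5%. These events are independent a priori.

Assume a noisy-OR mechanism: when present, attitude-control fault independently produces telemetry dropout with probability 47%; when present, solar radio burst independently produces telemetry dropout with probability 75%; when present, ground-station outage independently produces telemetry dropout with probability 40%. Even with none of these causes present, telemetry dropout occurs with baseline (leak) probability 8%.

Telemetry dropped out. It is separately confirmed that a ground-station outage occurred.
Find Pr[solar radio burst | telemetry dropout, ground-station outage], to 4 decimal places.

Pr[solar radio burst | telemetry dropout, ground-station outage] ≈ 0.3936

Under noisy-OR, P(telemetry dropout | causes) = 1 − (1−0.08)·∏(1−qᵢ) over the active causes.
P(telemetry dropout | ground-station outage) = 0.448*0.69*0.72 + 0.862*0.69*0.28 + 0.70744*0.31*0.72 + 0.92686*0.31*0.28 = 0.222566 + 0.166538 + 0.157901 + 0.080451 = 0.627456
The solar radio burst-present share is 0.166538 + 0.080451 = 0.246989.
Hence the posterior is 0.246989/0.627456 ≈ 0.3936.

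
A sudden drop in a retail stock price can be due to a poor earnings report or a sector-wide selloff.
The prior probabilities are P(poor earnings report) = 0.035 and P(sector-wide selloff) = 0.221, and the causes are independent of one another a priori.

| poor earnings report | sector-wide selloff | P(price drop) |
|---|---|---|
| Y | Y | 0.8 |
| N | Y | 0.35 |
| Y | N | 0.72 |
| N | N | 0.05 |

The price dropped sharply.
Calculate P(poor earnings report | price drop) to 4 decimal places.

P(poor earnings report | price drop) ≈ 0.1870

Weight on poor earnings report=true, given the evidence: 0.019631 + 0.006188 = 0.025819
The normalizing constant is 0.05×0.965×0.779 + 0.35×0.965×0.221 + 0.72×0.035×0.779 + 0.8×0.035×0.221 = 0.138049
P(poor earnings report | price drop) = 0.025819/0.138049 ≈ 0.1870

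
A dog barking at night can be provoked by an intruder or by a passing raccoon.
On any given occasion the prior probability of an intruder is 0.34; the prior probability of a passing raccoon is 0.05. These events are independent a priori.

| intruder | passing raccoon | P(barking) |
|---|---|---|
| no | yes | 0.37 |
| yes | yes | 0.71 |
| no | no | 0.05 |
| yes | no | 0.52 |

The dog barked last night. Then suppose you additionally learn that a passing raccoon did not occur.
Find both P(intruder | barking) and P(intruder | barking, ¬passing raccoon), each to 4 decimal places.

P(intruder | barking) ≈ 0.8052; P(intruder | barking, ¬passing raccoon) ≈ 0.8427

P(barking) = 0.05·0.66·0.95 + 0.37·0.66·0.05 + 0.52·0.34·0.95 + 0.71·0.34·0.05 = 0.031350 + 0.012210 + 0.167960 + 0.012070 = 0.223590
Restricting to configurations with intruder present: 0.167960 + 0.012070 = 0.180030.
P(intruder | barking) = 0.180030 / 0.223590 ≈ 0.8052

With the extra evidence:
P(barking | ¬passing raccoon) = 0.05*0.66 + 0.52*0.34 = 0.033000 + 0.176800 = 0.209800
Restricting to configurations with intruder present: 0.52*0.34 = 0.176800.
Hence the posterior is 0.176800/0.209800 ≈ 0.8427.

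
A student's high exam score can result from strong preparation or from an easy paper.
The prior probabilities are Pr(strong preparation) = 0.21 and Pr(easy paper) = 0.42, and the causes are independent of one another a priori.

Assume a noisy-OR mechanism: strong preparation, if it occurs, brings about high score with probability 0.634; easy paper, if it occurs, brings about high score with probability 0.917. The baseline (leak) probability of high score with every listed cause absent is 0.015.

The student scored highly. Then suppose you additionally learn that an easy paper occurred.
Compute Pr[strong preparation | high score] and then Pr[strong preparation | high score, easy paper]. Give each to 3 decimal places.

Pr[strong preparation | high score] ≈ 0.344; Pr[strong preparation | high score, easy paper] ≈ 0.219

Under noisy-OR, P(high score | causes) = 1 − (1−0.015)·∏(1−qᵢ) over the active causes.
P(high score) = 0.015·0.79·0.58 + 0.918245·0.79·0.42 + 0.63949·0.21·0.58 + 0.970078·0.21·0.42 = 0.006873 + 0.304674 + 0.077890 + 0.085561 = 0.474998
The strong preparation-present share is 0.077890 + 0.085561 = 0.163451.
So P(strong preparation | high score) = 0.163451/0.474998 ≈ 0.344.

Now also conditioning on easy paper=true:
For the numerator, keep only strong preparation=true terms: 0.970078·0.21 = 0.203716
Normalizer over all consistent configurations: 0.918245·0.79 + 0.970078·0.21 = 0.929130
Posterior = 0.203716 / 0.929130 ≈ 0.219
This is intercausal reasoning (explaining away): once easy paper accounts for the high score, strong preparation becomes less likely.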